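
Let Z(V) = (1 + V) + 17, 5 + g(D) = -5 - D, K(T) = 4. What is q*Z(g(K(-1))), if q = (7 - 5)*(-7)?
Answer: -56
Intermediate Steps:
g(D) = -10 - D (g(D) = -5 + (-5 - D) = -10 - D)
Z(V) = 18 + V
q = -14 (q = 2*(-7) = -14)
q*Z(g(K(-1))) = -14*(18 + (-10 - 1*4)) = -14*(18 + (-10 - 4)) = -14*(18 - 14) = -14*4 = -56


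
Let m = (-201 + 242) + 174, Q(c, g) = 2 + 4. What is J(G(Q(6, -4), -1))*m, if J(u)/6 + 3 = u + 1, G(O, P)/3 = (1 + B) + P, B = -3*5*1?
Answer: -60630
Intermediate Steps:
B = -15 (B = -15*1 = -15)
Q(c, g) = 6
G(O, P) = -42 + 3*P (G(O, P) = 3*((1 - 15) + P) = 3*(-14 + P) = -42 + 3*P)
J(u) = -12 + 6*u (J(u) = -18 + 6*(u + 1) = -18 + 6*(1 + u) = -18 + (6 + 6*u) = -12 + 6*u)
m = 215 (m = 41 + 174 = 215)
J(G(Q(6, -4), -1))*m = (-12 + 6*(-42 + 3*(-1)))*215 = (-12 + 6*(-42 - 3))*215 = (-12 + 6*(-45))*215 = (-12 - 270)*215 = -282*215 = -60630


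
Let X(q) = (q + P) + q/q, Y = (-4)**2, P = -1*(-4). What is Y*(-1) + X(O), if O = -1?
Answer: -12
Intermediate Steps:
P = 4
Y = 16
X(q) = 5 + q (X(q) = (q + 4) + q/q = (4 + q) + 1 = 5 + q)
Y*(-1) + X(O) = 16*(-1) + (5 - 1) = -16 + 4 = -12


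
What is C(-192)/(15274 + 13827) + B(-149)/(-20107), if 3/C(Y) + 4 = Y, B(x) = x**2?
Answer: -126630035317/114686226172 ≈ -1.1041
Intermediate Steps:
C(Y) = 3/(-4 + Y)
C(-192)/(15274 + 13827) + B(-149)/(-20107) = (3/(-4 - 192))/(15274 + 13827) + (-149)**2/(-20107) = (3/(-196))/29101 + 22201*(-1/20107) = (3*(-1/196))*(1/29101) - 22201/20107 = -3/196*1/29101 - 22201/20107 = -3/5703796 - 22201/20107 = -126630035317/114686226172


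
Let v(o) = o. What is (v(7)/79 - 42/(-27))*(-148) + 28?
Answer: -153104/711 ≈ -215.34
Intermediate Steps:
(v(7)/79 - 42/(-27))*(-148) + 28 = (7/79 - 42/(-27))*(-148) + 28 = (7*(1/79) - 42*(-1/27))*(-148) + 28 = (7/79 + 14/9)*(-148) + 28 = (1169/711)*(-148) + 28 = -173012/711 + 28 = -153104/711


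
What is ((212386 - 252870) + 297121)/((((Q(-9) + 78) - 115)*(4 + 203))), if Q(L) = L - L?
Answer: -256637/7659 ≈ -33.508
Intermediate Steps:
Q(L) = 0
((212386 - 252870) + 297121)/((((Q(-9) + 78) - 115)*(4 + 203))) = ((212386 - 252870) + 297121)/((((0 + 78) - 115)*(4 + 203))) = (-40484 + 297121)/(((78 - 115)*207)) = 256637/((-37*207)) = 256637/(-7659) = 256637*(-1/7659) = -256637/7659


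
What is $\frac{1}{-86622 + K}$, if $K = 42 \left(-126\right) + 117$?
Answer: $- \frac{1}{91797} \approx -1.0894 \cdot 10^{-5}$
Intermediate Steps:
$K = -5175$ ($K = -5292 + 117 = -5175$)
$\frac{1}{-86622 + K} = \frac{1}{-86622 - 5175} = \frac{1}{-91797} = - \frac{1}{91797}$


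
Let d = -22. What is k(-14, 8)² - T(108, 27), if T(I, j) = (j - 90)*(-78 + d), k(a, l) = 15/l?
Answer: -402975/64 ≈ -6296.5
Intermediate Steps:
T(I, j) = 9000 - 100*j (T(I, j) = (j - 90)*(-78 - 22) = (-90 + j)*(-100) = 9000 - 100*j)
k(-14, 8)² - T(108, 27) = (15/8)² - (9000 - 100*27) = (15*(⅛))² - (9000 - 2700) = (15/8)² - 1*6300 = 225/64 - 6300 = -402975/64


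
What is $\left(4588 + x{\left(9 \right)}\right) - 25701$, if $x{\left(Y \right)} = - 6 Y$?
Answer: $-21167$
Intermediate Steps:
$\left(4588 + x{\left(9 \right)}\right) - 25701 = \left(4588 - 54\right) - 25701 = 4534 - 25701 = -21167$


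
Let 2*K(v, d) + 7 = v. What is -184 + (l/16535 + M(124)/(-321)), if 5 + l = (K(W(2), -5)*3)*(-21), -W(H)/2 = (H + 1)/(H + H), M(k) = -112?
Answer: -3898747909/21230940 ≈ -183.64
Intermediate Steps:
W(H) = -(1 + H)/H (W(H) = -2*(H + 1)/(H + H) = -2*(1 + H)/(2*H) = -2*(1 + H)*1/(2*H) = -(1 + H)/H)
K(v, d) = -7/2 + v/2
l = 1051/4 (l = -5 + ((-7/2 + ((-1 - 1*2)/2)/2)*3)*(-21) = -5 + ((-7/2 + ((-1 - 2)/2)/2)*3)*(-21) = -5 + ((-7/2 + ((1/2)*(-3))/2)*3)*(-21) = -5 + ((-7/2 + (1/2)*(-3/2))*3)*(-21) = -5 + ((-7/2 - 3/4)*3)*(-21) = -5 - 17/4*3*(-21) = -5 - 51/4*(-21) = -5 + 1071/4 = 1051/4 ≈ 262.75)
-184 + (l/16535 + M(124)/(-321)) = -184 + ((1051/4)/16535 - 112/(-321)) = -184 + ((1051/4)*(1/16535) - 112*(-1/321)) = -184 + (1051/66140 + 112/321) = -184 + 7745051/21230940 = -3898747909/21230940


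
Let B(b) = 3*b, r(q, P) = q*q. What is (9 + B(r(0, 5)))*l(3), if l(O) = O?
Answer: 27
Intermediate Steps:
r(q, P) = q²
(9 + B(r(0, 5)))*l(3) = (9 + 3*0²)*3 = (9 + 3*0)*3 = (9 + 0)*3 = 9*3 = 27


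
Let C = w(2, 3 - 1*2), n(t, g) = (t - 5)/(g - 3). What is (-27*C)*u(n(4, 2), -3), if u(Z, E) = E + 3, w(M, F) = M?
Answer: 0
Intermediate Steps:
n(t, g) = (-5 + t)/(-3 + g)
C = 2
u(Z, E) = 3 + E
(-27*C)*u(n(4, 2), -3) = (-27*2)*(3 - 3) = -54*0 = 0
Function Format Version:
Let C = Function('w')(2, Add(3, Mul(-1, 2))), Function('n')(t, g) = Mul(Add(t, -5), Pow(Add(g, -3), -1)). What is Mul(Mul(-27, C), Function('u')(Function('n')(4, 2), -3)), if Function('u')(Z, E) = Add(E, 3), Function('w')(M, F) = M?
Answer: 0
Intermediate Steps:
Function('n')(t, g) = Mul(Pow(Add(-3, g), -1), Add(-5, t)) (Function('n')(t, g) = Mul(Add(-5, t), Pow(Add(-3, g), -1)) = Mul(Pow(Add(-3, g), -1), Add(-5, t)))
C = 2
Function('u')(Z, E) = Add(3, E)
Mul(Mul(-27, C), Function('u')(Function('n')(4, 2), -3)) = Mul(Mul(-27, 2), Add(3, -3)) = Mul(-54, 0) = 0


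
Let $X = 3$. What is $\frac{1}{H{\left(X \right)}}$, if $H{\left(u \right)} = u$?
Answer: $\frac{1}{3} \approx 0.33333$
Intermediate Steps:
$\frac{1}{H{\left(X \right)}} = \frac{1}{3}$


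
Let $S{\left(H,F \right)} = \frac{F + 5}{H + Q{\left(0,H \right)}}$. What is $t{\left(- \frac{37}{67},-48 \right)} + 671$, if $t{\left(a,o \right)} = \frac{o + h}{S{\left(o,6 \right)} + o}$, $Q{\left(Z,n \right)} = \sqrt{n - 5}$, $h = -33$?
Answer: $\frac{3687183911}{5481337} - \frac{891 i \sqrt{53}}{5481337} \approx 672.68 - 0.0011834 i$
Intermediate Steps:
$Q{\left(Z,n \right)} = \sqrt{-5 + n}$
$S{\left(H,F \right)} = \frac{5 + F}{H + \sqrt{-5 + H}}$ ($S{\left(H,F \right)} = \frac{F + 5}{H + \sqrt{-5 + H}} = \frac{5 + F}{H + \sqrt{-5 + H}}$)
$t{\left(a,o \right)} = \frac{-33 + o}{o + \frac{11}{o + \sqrt{-5 + o}}}$ ($t{\left(a,o \right)} = \frac{o - 33}{\frac{5 + 6}{o + \sqrt{-5 + o}} + o} = \frac{-33 + o}{\frac{1}{o + \sqrt{-5 + o}} 11 + o} = \frac{-33 + o}{\frac{11}{o + \sqrt{-5 + o}} + o} = \frac{-33 + o}{o + \frac{11}{o + \sqrt{-5 + o}}}$)
$t{\left(- \frac{37}{67},-48 \right)} + 671 = \frac{\left(-33 - 48\right) \left(-48 + \sqrt{-5 - 48}\right)}{11 - 48 \left(-48 + \sqrt{-5 - 48}\right)} + 671 = \frac{1}{11 - 48 \left(-48 + \sqrt{-53}\right)} \left(-81\right) \left(-48 + \sqrt{-53}\right) + 671 = \frac{1}{11 - 48 \left(-48 + i \sqrt{53}\right)} \left(-81\right) \left(-48 + i \sqrt{53}\right) + 671 = \frac{1}{11 + \left(2304 - 48 i \sqrt{53}\right)} \left(-81\right) \left(-48 + i \sqrt{53}\right) + 671 = \frac{1}{2315 - 48 i \sqrt{53}} \left(-81\right) \left(-48 + i \sqrt{53}\right) + 671 = - \frac{81 \left(-48 + i \sqrt{53}\right)}{2315 - 48 i \sqrt{53}} + 671 = 671 - \frac{81 \left(-48 + i \sqrt{53}\right)}{2315 - 48 i \sqrt{53}}$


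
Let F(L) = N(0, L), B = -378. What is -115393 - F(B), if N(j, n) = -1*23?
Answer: -115370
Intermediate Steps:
N(j, n) = -23
F(L) = -23
-115393 - F(B) = -115393 - 1*(-23) = -115393 + 23 = -115370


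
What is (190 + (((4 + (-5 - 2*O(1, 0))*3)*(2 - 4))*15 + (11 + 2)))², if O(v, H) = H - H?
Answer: 284089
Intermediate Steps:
O(v, H) = 0
(190 + (((4 + (-5 - 2*O(1, 0))*3)*(2 - 4))*15 + (11 + 2)))² = (190 + (((4 + (-5 - 2*0)*3)*(2 - 4))*15 + (11 + 2)))² = (190 + (((4 + (-5 + 0)*3)*(-2))*15 + 13))² = (190 + (((4 - 5*3)*(-2))*15 + 13))² = (190 + (((4 - 15)*(-2))*15 + 13))² = (190 + (-11*(-2)*15 + 13))² = (190 + (22*15 + 13))² = (190 + (330 + 13))² = (190 + 343)² = 533² = 284089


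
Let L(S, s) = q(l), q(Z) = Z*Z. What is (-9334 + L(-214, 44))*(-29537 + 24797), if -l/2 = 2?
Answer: 44167320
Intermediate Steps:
l = -4 (l = -2*2 = -4)
q(Z) = Z**2
L(S, s) = 16 (L(S, s) = (-4)**2 = 16)
(-9334 + L(-214, 44))*(-29537 + 24797) = (-9334 + 16)*(-29537 + 24797) = -9318*(-4740) = 44167320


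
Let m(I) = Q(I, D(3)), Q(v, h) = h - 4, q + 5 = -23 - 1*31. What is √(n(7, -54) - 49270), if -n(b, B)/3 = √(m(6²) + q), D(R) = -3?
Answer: √(-49270 - 3*I*√66) ≈ 0.0549 - 221.97*I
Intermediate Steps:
q = -59 (q = -5 + (-23 - 1*31) = -5 + (-23 - 31) = -5 - 54 = -59)
Q(v, h) = -4 + h
m(I) = -7 (m(I) = -4 - 3 = -7)
n(b, B) = -3*I*√66 (n(b, B) = -3*√(-7 - 59) = -3*I*√66)
√(n(7, -54) - 49270) = √(-3*I*√66 - 49270) = √(-49270 - 3*I*√66)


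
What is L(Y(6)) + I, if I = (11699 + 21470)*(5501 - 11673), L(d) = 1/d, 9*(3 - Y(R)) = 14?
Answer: -2661347875/13 ≈ -2.0472e+8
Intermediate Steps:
Y(R) = 13/9 (Y(R) = 3 - ⅑*14 = 3 - 14/9 = 13/9)
I = -204719068 (I = 33169*(-6172) = -204719068)
L(Y(6)) + I = 1/(13/9) - 204719068 = 9/13 - 204719068 = -2661347875/13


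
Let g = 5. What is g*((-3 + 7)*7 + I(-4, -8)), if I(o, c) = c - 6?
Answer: 70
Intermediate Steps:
I(o, c) = -6 + c
g*((-3 + 7)*7 + I(-4, -8)) = 5*((-3 + 7)*7 + (-6 - 8)) = 5*(4*7 - 14) = 5*(28 - 14) = 5*14 = 70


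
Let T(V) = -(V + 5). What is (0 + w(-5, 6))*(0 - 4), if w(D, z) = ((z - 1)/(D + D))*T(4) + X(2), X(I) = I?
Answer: -26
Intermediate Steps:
T(V) = -5 - V (T(V) = -(5 + V) = -5 - V)
w(D, z) = 2 - 9*(-1 + z)/(2*D) (w(D, z) = ((z - 1)/(D + D))*(-5 - 1*4) + 2 = ((-1 + z)/((2*D)))*(-5 - 4) + 2 = ((-1 + z)*(1/(2*D)))*(-9) + 2 = ((-1 + z)/(2*D))*(-9) + 2 = -9*(-1 + z)/(2*D) + 2 = 2 - 9*(-1 + z)/(2*D))
(0 + w(-5, 6))*(0 - 4) = (0 + (1/2)*(9 - 9*6 + 4*(-5))/(-5))*(0 - 4) = (0 + (1/2)*(-1/5)*(9 - 54 - 20))*(-4) = (0 + (1/2)*(-1/5)*(-65))*(-4) = (0 + 13/2)*(-4) = (13/2)*(-4) = -26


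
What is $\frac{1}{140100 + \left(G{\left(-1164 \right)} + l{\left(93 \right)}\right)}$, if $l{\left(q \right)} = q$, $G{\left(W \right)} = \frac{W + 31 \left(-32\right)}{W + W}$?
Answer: $\frac{582}{81592865} \approx 7.133 \cdot 10^{-6}$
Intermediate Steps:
$G{\left(W \right)} = \frac{-992 + W}{2 W}$ ($G{\left(W \right)} = \frac{W - 992}{2 W} = \left(-992 + W\right) \frac{1}{2 W} = \frac{-992 + W}{2 W}$)
$\frac{1}{140100 + \left(G{\left(-1164 \right)} + l{\left(93 \right)}\right)} = \frac{1}{140100 + \left(\frac{-992 - 1164}{2 \left(-1164\right)} + 93\right)} = \frac{1}{140100 + \left(\frac{1}{2} \left(- \frac{1}{1164}\right) \left(-2156\right) + 93\right)} = \frac{1}{140100 + \left(\frac{539}{582} + 93\right)} = \frac{1}{140100 + \frac{54665}{582}} = \frac{1}{\frac{81592865}{582}} = \frac{582}{81592865}$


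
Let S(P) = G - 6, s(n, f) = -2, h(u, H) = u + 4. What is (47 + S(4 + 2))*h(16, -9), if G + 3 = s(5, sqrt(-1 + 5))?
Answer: 720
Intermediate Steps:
h(u, H) = 4 + u
G = -5 (G = -3 - 2 = -5)
S(P) = -11 (S(P) = -5 - 6 = -11)
(47 + S(4 + 2))*h(16, -9) = (47 - 11)*(4 + 16) = 36*20 = 720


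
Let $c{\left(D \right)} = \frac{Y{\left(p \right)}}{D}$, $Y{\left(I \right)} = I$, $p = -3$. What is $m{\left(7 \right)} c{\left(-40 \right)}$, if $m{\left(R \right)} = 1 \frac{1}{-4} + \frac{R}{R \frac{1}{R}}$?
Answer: $\frac{81}{160} \approx 0.50625$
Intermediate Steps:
$m{\left(R \right)} = - \frac{1}{4} + R$ ($m{\left(R \right)} = 1 \left(- \frac{1}{4}\right) + \frac{R}{1} = - \frac{1}{4} + R 1 = - \frac{1}{4} + R$)
$c{\left(D \right)} = - \frac{3}{D}$
$m{\left(7 \right)} c{\left(-40 \right)} = \left(- \frac{1}{4} + 7\right) \left(- \frac{3}{-40}\right) = \frac{27 \left(\left(-3\right) \left(- \frac{1}{40}\right)\right)}{4} = \frac{27}{4} \cdot \frac{3}{40} = \frac{81}{160}$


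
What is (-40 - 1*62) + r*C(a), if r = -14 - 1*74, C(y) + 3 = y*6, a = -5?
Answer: 2802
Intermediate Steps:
C(y) = -3 + 6*y (C(y) = -3 + y*6 = -3 + 6*y)
r = -88 (r = -14 - 74 = -88)
(-40 - 1*62) + r*C(a) = (-40 - 1*62) - 88*(-3 + 6*(-5)) = (-40 - 62) - 88*(-3 - 30) = -102 - 88*(-33) = -102 + 2904 = 2802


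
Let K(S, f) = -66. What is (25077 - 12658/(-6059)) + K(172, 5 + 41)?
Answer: 151554307/6059 ≈ 25013.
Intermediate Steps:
(25077 - 12658/(-6059)) + K(172, 5 + 41) = (25077 - 12658/(-6059)) - 66 = (25077 - 12658*(-1/6059)) - 66 = (25077 + 12658/6059) - 66 = 151954201/6059 - 66 = 151554307/6059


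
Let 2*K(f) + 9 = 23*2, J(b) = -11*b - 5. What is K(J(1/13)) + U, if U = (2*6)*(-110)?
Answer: -2603/2 ≈ -1301.5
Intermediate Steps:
J(b) = -5 - 11*b
K(f) = 37/2 (K(f) = -9/2 + (23*2)/2 = -9/2 + (1/2)*46 = -9/2 + 23 = 37/2)
U = -1320 (U = 12*(-110) = -1320)
K(J(1/13)) + U = 37/2 - 1320 = -2603/2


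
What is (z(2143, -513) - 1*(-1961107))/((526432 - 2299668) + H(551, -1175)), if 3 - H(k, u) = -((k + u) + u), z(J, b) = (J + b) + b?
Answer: -245278/221879 ≈ -1.1055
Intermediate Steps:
z(J, b) = J + 2*b
H(k, u) = 3 + k + 2*u (H(k, u) = 3 - (-1)*((k + u) + u) = 3 - (-1)*(k + 2*u) = 3 - (-k - 2*u) = 3 + (k + 2*u) = 3 + k + 2*u)
(z(2143, -513) - 1*(-1961107))/((526432 - 2299668) + H(551, -1175)) = ((2143 + 2*(-513)) - 1*(-1961107))/((526432 - 2299668) + (3 + 551 + 2*(-1175))) = ((2143 - 1026) + 1961107)/(-1773236 + (3 + 551 - 2350)) = (1117 + 1961107)/(-1773236 - 1796) = 1962224/(-1775032) = 1962224*(-1/1775032) = -245278/221879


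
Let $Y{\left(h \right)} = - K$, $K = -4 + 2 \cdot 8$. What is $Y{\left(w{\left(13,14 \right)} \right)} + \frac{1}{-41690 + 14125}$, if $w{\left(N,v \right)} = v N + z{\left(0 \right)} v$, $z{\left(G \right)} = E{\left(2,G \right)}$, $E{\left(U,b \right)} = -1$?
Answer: $- \frac{330781}{27565} \approx -12.0$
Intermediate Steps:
$z{\left(G \right)} = -1$
$K = 12$ ($K = -4 + 16 = 12$)
$w{\left(N,v \right)} = - v + N v$ ($w{\left(N,v \right)} = v N - v = N v - v = - v + N v$)
$Y{\left(h \right)} = -12$ ($Y{\left(h \right)} = \left(-1\right) 12 = -12$)
$Y{\left(w{\left(13,14 \right)} \right)} + \frac{1}{-41690 + 14125} = -12 + \frac{1}{-41690 + 14125} = -12 + \frac{1}{-27565} = -12 - \frac{1}{27565} = - \frac{330781}{27565}$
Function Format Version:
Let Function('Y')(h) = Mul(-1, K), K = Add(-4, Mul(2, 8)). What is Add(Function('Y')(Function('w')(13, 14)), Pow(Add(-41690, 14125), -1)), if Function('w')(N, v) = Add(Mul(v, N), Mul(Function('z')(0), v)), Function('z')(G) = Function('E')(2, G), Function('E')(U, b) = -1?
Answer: Rational(-330781, 27565) ≈ -12.000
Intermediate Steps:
Function('z')(G) = -1
K = 12 (K = Add(-4, 16) = 12)
Function('w')(N, v) = Add(Mul(-1, v), Mul(N, v)) (Function('w')(N, v) = Add(Mul(v, N), Mul(-1, v)) = Add(Mul(N, v), Mul(-1, v)) = Add(Mul(-1, v), Mul(N, v)))
Function('Y')(h) = -12 (Function('Y')(h) = Mul(-1, 12) = -12)
Add(Function('Y')(Function('w')(13, 14)), Pow(Add(-41690, 14125), -1)) = Add(-12, Pow(Add(-41690, 14125), -1)) = Add(-12, Pow(-27565, -1)) = Add(-12, Rational(-1, 27565)) = Rational(-330781, 27565)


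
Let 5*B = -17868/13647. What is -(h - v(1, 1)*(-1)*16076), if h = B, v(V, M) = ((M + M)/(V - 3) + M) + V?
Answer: -365642664/22745 ≈ -16076.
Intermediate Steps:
v(V, M) = M + V + 2*M/(-3 + V) (v(V, M) = ((2*M)/(-3 + V) + M) + V = (2*M/(-3 + V) + M) + V = (M + 2*M/(-3 + V)) + V = M + V + 2*M/(-3 + V))
B = -5956/22745 (B = (-17868/13647)/5 = (-17868*1/13647)/5 = (⅕)*(-5956/4549) = -5956/22745 ≈ -0.26186)
h = -5956/22745 ≈ -0.26186
-(h - v(1, 1)*(-1)*16076) = -(-5956/22745 - ((1² - 1*1 - 3*1 + 1*1)/(-3 + 1))*(-1)*16076) = -(-5956/22745 - ((1 - 1 - 3 + 1)/(-2))*(-1)*16076) = -(-5956/22745 - -½*(-2)*(-1)*16076) = -(-5956/22745 - 1*(-1)*16076) = -(-5956/22745 - (-1)*16076) = -(-5956/22745 - 1*(-16076)) = -(-5956/22745 + 16076) = -1*365642664/22745 = -365642664/22745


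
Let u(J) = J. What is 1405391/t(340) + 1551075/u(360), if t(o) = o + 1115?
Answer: 20464851/3880 ≈ 5274.4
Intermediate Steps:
t(o) = 1115 + o
1405391/t(340) + 1551075/u(360) = 1405391/(1115 + 340) + 1551075/360 = 1405391/1455 + 1551075*(1/360) = 1405391*(1/1455) + 103405/24 = 1405391/1455 + 103405/24 = 20464851/3880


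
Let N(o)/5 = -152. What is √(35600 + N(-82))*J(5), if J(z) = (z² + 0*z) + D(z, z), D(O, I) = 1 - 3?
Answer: 46*√8710 ≈ 4293.1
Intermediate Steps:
D(O, I) = -2
N(o) = -760 (N(o) = 5*(-152) = -760)
J(z) = -2 + z² (J(z) = (z² + 0*z) - 2 = (z² + 0) - 2 = z² - 2 = -2 + z²)
√(35600 + N(-82))*J(5) = √(35600 - 760)*(-2 + 5²) = √34840*(-2 + 25) = (2*√8710)*23 = 46*√8710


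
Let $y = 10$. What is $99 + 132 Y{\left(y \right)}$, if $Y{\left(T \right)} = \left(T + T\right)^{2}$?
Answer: $52899$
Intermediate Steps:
$Y{\left(T \right)} = 4 T^{2}$ ($Y{\left(T \right)} = \left(2 T\right)^{2} = 4 T^{2}$)
$99 + 132 Y{\left(y \right)} = 99 + 132 \cdot 4 \cdot 10^{2} = 99 + 132 \cdot 4 \cdot 100 = 99 + 132 \cdot 400 = 99 + 52800 = 52899$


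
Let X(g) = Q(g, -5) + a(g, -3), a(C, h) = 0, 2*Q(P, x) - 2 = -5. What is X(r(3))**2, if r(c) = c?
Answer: 9/4 ≈ 2.2500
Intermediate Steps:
Q(P, x) = -3/2 (Q(P, x) = 1 + (1/2)*(-5) = 1 - 5/2 = -3/2)
X(g) = -3/2 (X(g) = -3/2 + 0 = -3/2)
X(r(3))**2 = (-3/2)**2 = 9/4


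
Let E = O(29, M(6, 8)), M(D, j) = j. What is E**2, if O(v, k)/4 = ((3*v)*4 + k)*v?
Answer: 1705359616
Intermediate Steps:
O(v, k) = 4*v*(k + 12*v) (O(v, k) = 4*(((3*v)*4 + k)*v) = 4*((12*v + k)*v) = 4*((k + 12*v)*v) = 4*(v*(k + 12*v)) = 4*v*(k + 12*v))
E = 41296 (E = 4*29*(8 + 12*29) = 4*29*(8 + 348) = 4*29*356 = 41296)
E**2 = 41296**2 = 1705359616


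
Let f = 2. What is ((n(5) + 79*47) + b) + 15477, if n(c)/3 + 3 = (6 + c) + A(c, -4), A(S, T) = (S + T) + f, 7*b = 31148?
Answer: 165709/7 ≈ 23673.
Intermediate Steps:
b = 31148/7 (b = (⅐)*31148 = 31148/7 ≈ 4449.7)
A(S, T) = 2 + S + T (A(S, T) = (S + T) + 2 = 2 + S + T)
n(c) = 3 + 6*c (n(c) = -9 + 3*((6 + c) + (2 + c - 4)) = -9 + 3*((6 + c) + (-2 + c)) = -9 + 3*(4 + 2*c) = -9 + (12 + 6*c) = 3 + 6*c)
((n(5) + 79*47) + b) + 15477 = (((3 + 6*5) + 79*47) + 31148/7) + 15477 = (((3 + 30) + 3713) + 31148/7) + 15477 = ((33 + 3713) + 31148/7) + 15477 = (3746 + 31148/7) + 15477 = 57370/7 + 15477 = 165709/7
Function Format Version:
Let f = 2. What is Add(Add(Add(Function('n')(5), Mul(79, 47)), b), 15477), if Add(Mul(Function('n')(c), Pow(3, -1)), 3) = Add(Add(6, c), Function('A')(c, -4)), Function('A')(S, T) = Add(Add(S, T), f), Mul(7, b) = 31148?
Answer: Rational(165709, 7) ≈ 23673.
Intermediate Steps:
b = Rational(31148, 7) (b = Mul(Rational(1, 7), 31148) = Rational(31148, 7) ≈ 4449.7)
Function('A')(S, T) = Add(2, S, T) (Function('A')(S, T) = Add(Add(S, T), 2) = Add(2, S, T))
Function('n')(c) = Add(3, Mul(6, c)) (Function('n')(c) = Add(-9, Mul(3, Add(Add(6, c), Add(2, c, -4)))) = Add(-9, Mul(3, Add(Add(6, c), Add(-2, c)))) = Add(-9, Mul(3, Add(4, Mul(2, c)))) = Add(-9, Add(12, Mul(6, c))) = Add(3, Mul(6, c)))
Add(Add(Add(Function('n')(5), Mul(79, 47)), b), 15477) = Add(Add(Add(Add(3, Mul(6, 5)), Mul(79, 47)), Rational(31148, 7)), 15477) = Add(Add(Add(Add(3, 30), 3713), Rational(31148, 7)), 15477) = Add(Add(Add(33, 3713), Rational(31148, 7)), 15477) = Add(Add(3746, Rational(31148, 7)), 15477) = Add(Rational(57370, 7), 15477) = Rational(165709, 7)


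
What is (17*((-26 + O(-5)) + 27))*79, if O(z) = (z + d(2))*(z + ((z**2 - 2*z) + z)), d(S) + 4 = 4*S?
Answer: -32232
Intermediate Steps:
d(S) = -4 + 4*S
O(z) = z**2*(4 + z) (O(z) = (z + (-4 + 4*2))*(z + ((z**2 - 2*z) + z)) = (z + (-4 + 8))*(z + (z**2 - z)) = (z + 4)*z**2 = (4 + z)*z**2 = z**2*(4 + z))
(17*((-26 + O(-5)) + 27))*79 = (17*((-26 + (-5)**2*(4 - 5)) + 27))*79 = (17*((-26 + 25*(-1)) + 27))*79 = (17*((-26 - 25) + 27))*79 = (17*(-51 + 27))*79 = (17*(-24))*79 = -408*79 = -32232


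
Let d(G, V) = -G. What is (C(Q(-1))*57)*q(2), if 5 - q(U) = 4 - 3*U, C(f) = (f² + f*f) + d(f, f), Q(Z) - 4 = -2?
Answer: 2394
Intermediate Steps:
Q(Z) = 2 (Q(Z) = 4 - 2 = 2)
C(f) = -f + 2*f² (C(f) = (f² + f*f) - f = (f² + f²) - f = 2*f² - f = -f + 2*f²)
q(U) = 1 + 3*U (q(U) = 5 - (4 - 3*U) = 5 + (-4 + 3*U) = 1 + 3*U)
(C(Q(-1))*57)*q(2) = ((2*(-1 + 2*2))*57)*(1 + 3*2) = ((2*(-1 + 4))*57)*(1 + 6) = ((2*3)*57)*7 = (6*57)*7 = 342*7 = 2394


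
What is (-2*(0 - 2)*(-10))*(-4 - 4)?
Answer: 320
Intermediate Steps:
(-2*(0 - 2)*(-10))*(-4 - 4) = (-2*(-2)*(-10))*(-8) = (4*(-10))*(-8) = -40*(-8) = 320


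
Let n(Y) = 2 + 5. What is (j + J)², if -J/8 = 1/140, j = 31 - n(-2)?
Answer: 702244/1225 ≈ 573.26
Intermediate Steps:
n(Y) = 7
j = 24 (j = 31 - 1*7 = 31 - 7 = 24)
J = -2/35 (J = -8/140 = -8*1/140 = -2/35 ≈ -0.057143)
(j + J)² = (24 - 2/35)² = (838/35)² = 702244/1225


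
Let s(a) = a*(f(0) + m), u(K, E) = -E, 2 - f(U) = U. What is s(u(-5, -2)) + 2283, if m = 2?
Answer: 2291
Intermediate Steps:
f(U) = 2 - U
s(a) = 4*a (s(a) = a*((2 - 1*0) + 2) = a*((2 + 0) + 2) = a*(2 + 2) = a*4 = 4*a)
s(u(-5, -2)) + 2283 = 4*(-1*(-2)) + 2283 = 4*2 + 2283 = 8 + 2283 = 2291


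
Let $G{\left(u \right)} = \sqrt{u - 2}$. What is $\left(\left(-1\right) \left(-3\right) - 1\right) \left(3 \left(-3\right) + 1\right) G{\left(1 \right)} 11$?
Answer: $- 176 i \approx - 176.0 i$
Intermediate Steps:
$G{\left(u \right)} = \sqrt{-2 + u}$
$\left(\left(-1\right) \left(-3\right) - 1\right) \left(3 \left(-3\right) + 1\right) G{\left(1 \right)} 11 = \left(\left(-1\right) \left(-3\right) - 1\right) \left(3 \left(-3\right) + 1\right) \sqrt{-2 + 1} \cdot 11 = \left(3 - 1\right) \left(-9 + 1\right) \sqrt{-1} \cdot 11 = 2 \left(-8\right) i 11 = - 16 i 11 = - 176 i$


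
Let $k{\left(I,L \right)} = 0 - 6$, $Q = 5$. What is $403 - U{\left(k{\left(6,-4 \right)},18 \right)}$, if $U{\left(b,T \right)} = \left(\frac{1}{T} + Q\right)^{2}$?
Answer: $\frac{122291}{324} \approx 377.44$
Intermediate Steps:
$k{\left(I,L \right)} = -6$ ($k{\left(I,L \right)} = 0 - 6 = -6$)
$U{\left(b,T \right)} = \left(5 + \frac{1}{T}\right)^{2}$ ($U{\left(b,T \right)} = \left(\frac{1}{T} + 5\right)^{2} = \left(5 + \frac{1}{T}\right)^{2}$)
$403 - U{\left(k{\left(6,-4 \right)},18 \right)} = 403 - \frac{\left(1 + 5 \cdot 18\right)^{2}}{324} = 403 - \frac{\left(1 + 90\right)^{2}}{324} = 403 - \frac{91^{2}}{324} = 403 - \frac{1}{324} \cdot 8281 = 403 - \frac{8281}{324} = \frac{122291}{324}$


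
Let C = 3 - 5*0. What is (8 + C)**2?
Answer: 121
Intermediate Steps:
C = 3 (C = 3 + 0 = 3)
(8 + C)**2 = (8 + 3)**2 = 11**2 = 121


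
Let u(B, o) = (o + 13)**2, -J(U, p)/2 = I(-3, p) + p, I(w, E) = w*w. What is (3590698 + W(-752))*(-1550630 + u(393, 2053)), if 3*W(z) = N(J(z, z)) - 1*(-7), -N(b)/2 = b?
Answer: 29267541880654/3 ≈ 9.7559e+12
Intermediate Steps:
I(w, E) = w**2
J(U, p) = -18 - 2*p (J(U, p) = -2*((-3)**2 + p) = -2*(9 + p) = -18 - 2*p)
N(b) = -2*b
u(B, o) = (13 + o)**2
W(z) = 43/3 + 4*z/3 (W(z) = (-2*(-18 - 2*z) - 1*(-7))/3 = ((36 + 4*z) + 7)/3 = (43 + 4*z)/3 = 43/3 + 4*z/3)
(3590698 + W(-752))*(-1550630 + u(393, 2053)) = (3590698 + (43/3 + (4/3)*(-752)))*(-1550630 + (13 + 2053)**2) = (3590698 + (43/3 - 3008/3))*(-1550630 + 2066**2) = (3590698 - 2965/3)*(-1550630 + 4268356) = (10769129/3)*2717726 = 29267541880654/3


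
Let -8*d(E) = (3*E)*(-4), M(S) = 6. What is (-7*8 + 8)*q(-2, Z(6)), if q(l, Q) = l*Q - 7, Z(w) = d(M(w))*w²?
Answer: 31440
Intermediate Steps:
d(E) = 3*E/2 (d(E) = -3*E*(-4)/8 = -(-3)*E/2 = 3*E/2)
Z(w) = 9*w² (Z(w) = ((3/2)*6)*w² = 9*w²)
q(l, Q) = -7 + Q*l (q(l, Q) = Q*l - 7 = -7 + Q*l)
(-7*8 + 8)*q(-2, Z(6)) = (-7*8 + 8)*(-7 + (9*6²)*(-2)) = (-56 + 8)*(-7 + (9*36)*(-2)) = -48*(-7 + 324*(-2)) = -48*(-7 - 648) = -48*(-655) = 31440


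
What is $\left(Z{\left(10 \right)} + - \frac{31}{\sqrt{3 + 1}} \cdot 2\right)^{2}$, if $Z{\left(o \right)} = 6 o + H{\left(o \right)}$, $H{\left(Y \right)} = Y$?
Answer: $1521$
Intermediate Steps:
$Z{\left(o \right)} = 7 o$ ($Z{\left(o \right)} = 6 o + o = 7 o$)
$\left(Z{\left(10 \right)} + - \frac{31}{\sqrt{3 + 1}} \cdot 2\right)^{2} = \left(7 \cdot 10 + - \frac{31}{\sqrt{3 + 1}} \cdot 2\right)^{2} = \left(70 + - \frac{31}{\sqrt{4}} \cdot 2\right)^{2} = \left(70 + - \frac{31}{2} \cdot 2\right)^{2} = \left(70 + \left(-31\right) \frac{1}{2} \cdot 2\right)^{2} = \left(70 - 31\right)^{2} = 39^{2} = 1521$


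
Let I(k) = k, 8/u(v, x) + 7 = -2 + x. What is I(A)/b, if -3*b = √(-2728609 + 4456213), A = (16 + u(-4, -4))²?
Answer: -20000*√47989/8110141 ≈ -0.54022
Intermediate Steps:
u(v, x) = 8/(-9 + x) (u(v, x) = 8/(-7 + (-2 + x)) = 8/(-9 + x))
A = 40000/169 (A = (16 + 8/(-9 - 4))² = (16 + 8/(-13))² = (16 + 8*(-1/13))² = (16 - 8/13)² = (200/13)² = 40000/169 ≈ 236.69)
b = -2*√47989 (b = -√(-2728609 + 4456213)/3 = -2*√47989 ≈ -438.13)
I(A)/b = 40000/(169*((-2*√47989))) = 40000*(-√47989/95978)/169 = -20000*√47989/8110141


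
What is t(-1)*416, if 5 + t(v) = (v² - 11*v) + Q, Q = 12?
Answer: 7904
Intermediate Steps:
t(v) = 7 + v² - 11*v (t(v) = -5 + ((v² - 11*v) + 12) = -5 + (12 + v² - 11*v) = 7 + v² - 11*v)
t(-1)*416 = (7 + (-1)² - 11*(-1))*416 = (7 + 1 + 11)*416 = 19*416 = 7904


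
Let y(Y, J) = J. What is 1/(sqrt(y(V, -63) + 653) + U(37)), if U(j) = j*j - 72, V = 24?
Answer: 1297/1681619 - sqrt(590)/1681619 ≈ 0.00075684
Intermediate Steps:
U(j) = -72 + j**2 (U(j) = j**2 - 72 = -72 + j**2)
1/(sqrt(y(V, -63) + 653) + U(37)) = 1/(sqrt(-63 + 653) + (-72 + 37**2)) = 1/(sqrt(590) + (-72 + 1369)) = 1/(sqrt(590) + 1297) = 1/(1297 + sqrt(590))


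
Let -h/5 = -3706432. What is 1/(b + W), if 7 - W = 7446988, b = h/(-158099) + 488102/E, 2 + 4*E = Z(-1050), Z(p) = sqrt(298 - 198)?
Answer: -158099/1138794562230 ≈ -1.3883e-7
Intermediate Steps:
h = 18532160 (h = -5*(-3706432) = 18532160)
Z(p) = 10 (Z(p) = sqrt(100) = 10)
E = 2 (E = -1/2 + (1/4)*10 = -1/2 + 5/2 = 2)
b = 38565686889/158099 (b = 18532160/(-158099) + 488102/2 = 18532160*(-1/158099) + 488102*(1/2) = -18532160/158099 + 244051 = 38565686889/158099 ≈ 2.4393e+5)
W = -7446981 (W = 7 - 1*7446988 = 7 - 7446988 = -7446981)
1/(b + W) = 1/(38565686889/158099 - 7446981) = 1/(-1138794562230/158099) = -158099/1138794562230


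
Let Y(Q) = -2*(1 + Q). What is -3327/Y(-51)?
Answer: -3327/100 ≈ -33.270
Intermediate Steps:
Y(Q) = -2 - 2*Q
-3327/Y(-51) = -3327/(-2 - 2*(-51)) = -3327/(-2 + 102) = -3327/100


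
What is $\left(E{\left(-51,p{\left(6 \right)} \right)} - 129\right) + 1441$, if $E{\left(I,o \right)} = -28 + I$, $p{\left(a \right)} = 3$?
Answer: $1233$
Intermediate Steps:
$\left(E{\left(-51,p{\left(6 \right)} \right)} - 129\right) + 1441 = \left(\left(-28 - 51\right) - 129\right) + 1441 = \left(-79 - 129\right) + 1441 = -208 + 1441 = 1233$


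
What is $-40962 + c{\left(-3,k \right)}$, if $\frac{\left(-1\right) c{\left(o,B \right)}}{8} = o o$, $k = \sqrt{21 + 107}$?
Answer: $-41034$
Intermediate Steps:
$k = 8 \sqrt{2}$ ($k = \sqrt{128} = 8 \sqrt{2} \approx 11.314$)
$c{\left(o,B \right)} = - 8 o^{2}$ ($c{\left(o,B \right)} = - 8 o o = - 8 o^{2}$)
$-40962 + c{\left(-3,k \right)} = -40962 - 8 \left(-3\right)^{2} = -40962 - 72 = -41034$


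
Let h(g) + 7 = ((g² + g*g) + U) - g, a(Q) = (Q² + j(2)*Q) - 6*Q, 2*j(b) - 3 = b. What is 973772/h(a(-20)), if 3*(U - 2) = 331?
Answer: 1460658/662153 ≈ 2.2059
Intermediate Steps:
U = 337/3 (U = 2 + (⅓)*331 = 2 + 331/3 = 337/3 ≈ 112.33)
j(b) = 3/2 + b/2
a(Q) = Q² - 7*Q/2 (a(Q) = (Q² + (3/2 + (½)*2)*Q) - 6*Q = (Q² + (3/2 + 1)*Q) - 6*Q = (Q² + 5*Q/2) - 6*Q = Q² - 7*Q/2)
h(g) = 316/3 - g + 2*g² (h(g) = -7 + (((g² + g*g) + 337/3) - g) = -7 + (((g² + g²) + 337/3) - g) = -7 + ((2*g² + 337/3) - g) = -7 + ((337/3 + 2*g²) - g) = -7 + (337/3 - g + 2*g²) = 316/3 - g + 2*g²)
973772/h(a(-20)) = 973772/(316/3 - (-20)*(-7 + 2*(-20))/2 + 2*((½)*(-20)*(-7 + 2*(-20)))²) = 973772/(316/3 - (-20)*(-7 - 40)/2 + 2*((½)*(-20)*(-7 - 40))²) = 973772/(316/3 - (-20)*(-47)/2 + 2*((½)*(-20)*(-47))²) = 973772/(316/3 - 1*470 + 2*470²) = 973772/(316/3 - 470 + 2*220900) = 973772/(316/3 - 470 + 441800) = 973772/(1324306/3) = 973772*(3/1324306) = 1460658/662153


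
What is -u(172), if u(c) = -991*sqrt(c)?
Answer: 1982*sqrt(43) ≈ 12997.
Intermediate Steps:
-u(172) = -(-991)*sqrt(172) = -(-991)*2*sqrt(43) = -(-1982)*sqrt(43) = 1982*sqrt(43)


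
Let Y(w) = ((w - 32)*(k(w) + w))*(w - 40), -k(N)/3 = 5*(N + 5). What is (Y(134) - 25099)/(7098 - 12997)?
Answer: 18731287/5899 ≈ 3175.3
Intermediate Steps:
k(N) = -75 - 15*N (k(N) = -15*(N + 5) = -15*(5 + N) = -3*(25 + 5*N) = -75 - 15*N)
Y(w) = (-75 - 14*w)*(-40 + w)*(-32 + w) (Y(w) = ((w - 32)*((-75 - 15*w) + w))*(w - 40) = ((-32 + w)*(-75 - 14*w))*(-40 + w) = ((-75 - 14*w)*(-32 + w))*(-40 + w) = (-75 - 14*w)*(-40 + w)*(-32 + w))
(Y(134) - 25099)/(7098 - 12997) = ((-96000 - 12520*134 - 14*134³ + 933*134²) - 25099)/(7098 - 12997) = ((-96000 - 1677680 - 14*2406104 + 933*17956) - 25099)/(-5899) = ((-96000 - 1677680 - 33685456 + 16752948) - 25099)*(-1/5899) = (-18706188 - 25099)*(-1/5899) = -18731287*(-1/5899) = 18731287/5899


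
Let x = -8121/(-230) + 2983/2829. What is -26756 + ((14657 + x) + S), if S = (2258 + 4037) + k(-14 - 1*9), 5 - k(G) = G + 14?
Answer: -162770387/28290 ≈ -5753.6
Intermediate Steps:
k(G) = -9 - G (k(G) = 5 - (G + 14) = 5 - (14 + G) = 5 + (-14 - G) = -9 - G)
S = 6309 (S = (2258 + 4037) + (-9 - (-14 - 1*9)) = 6295 + (-9 - (-14 - 9)) = 6295 + (-9 - 1*(-23)) = 6295 + (-9 + 23) = 6295 + 14 = 6309)
x = 1028713/28290 (x = -8121*(-1/230) + 2983*(1/2829) = 8121/230 + 2983/2829 = 1028713/28290 ≈ 36.363)
-26756 + ((14657 + x) + S) = -26756 + ((14657 + 1028713/28290) + 6309) = -26756 + (415675243/28290 + 6309) = -26756 + 594156853/28290 = -162770387/28290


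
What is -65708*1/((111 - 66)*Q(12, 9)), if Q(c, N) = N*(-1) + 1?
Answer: 16427/90 ≈ 182.52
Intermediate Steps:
Q(c, N) = 1 - N (Q(c, N) = -N + 1 = 1 - N)
-65708*1/((111 - 66)*Q(12, 9)) = -65708*1/((1 - 1*9)*(111 - 66)) = -65708*1/(45*(1 - 9)) = -65708/((-8*45)) = -65708/(-360) = -65708*(-1/360) = 16427/90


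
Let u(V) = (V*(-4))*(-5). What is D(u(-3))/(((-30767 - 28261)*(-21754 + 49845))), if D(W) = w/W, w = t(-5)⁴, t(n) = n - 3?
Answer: 256/6218083305 ≈ 4.1170e-8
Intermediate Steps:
t(n) = -3 + n
u(V) = 20*V (u(V) = -4*V*(-5) = 20*V)
w = 4096 (w = (-3 - 5)⁴ = (-8)⁴ = 4096)
D(W) = 4096/W
D(u(-3))/(((-30767 - 28261)*(-21754 + 49845))) = (4096/((20*(-3))))/(((-30767 - 28261)*(-21754 + 49845))) = (4096/(-60))/((-59028*28091)) = (4096*(-1/60))/(-1658155548) = -1024/15*(-1/1658155548) = 256/6218083305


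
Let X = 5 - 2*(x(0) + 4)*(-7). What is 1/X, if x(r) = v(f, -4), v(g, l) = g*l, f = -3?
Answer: 1/229 ≈ 0.0043668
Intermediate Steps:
x(r) = 12 (x(r) = -3*(-4) = 12)
X = 229 (X = 5 - 2*(12 + 4)*(-7) = 5 - 2*16*(-7) = 5 - 32*(-7) = 5 + 224 = 229)
1/X = 1/229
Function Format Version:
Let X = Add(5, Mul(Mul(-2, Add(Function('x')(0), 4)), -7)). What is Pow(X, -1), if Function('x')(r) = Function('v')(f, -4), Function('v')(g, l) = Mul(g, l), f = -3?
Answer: Rational(1, 229) ≈ 0.0043668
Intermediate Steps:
Function('x')(r) = 12 (Function('x')(r) = Mul(-3, -4) = 12)
X = 229 (X = Add(5, Mul(Mul(-2, Add(12, 4)), -7)) = Add(5, Mul(Mul(-2, 16), -7)) = Add(5, Mul(-32, -7)) = Add(5, 224) = 229)
Pow(X, -1) = Pow(229, -1) = Rational(1, 229)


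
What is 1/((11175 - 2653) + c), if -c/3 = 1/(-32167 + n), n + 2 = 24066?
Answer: 2701/23017923 ≈ 0.00011734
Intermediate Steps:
n = 24064 (n = -2 + 24066 = 24064)
c = 1/2701 (c = -3/(-32167 + 24064) = -3/(-8103) = -3*(-1/8103) = 1/2701 ≈ 0.00037023)
1/((11175 - 2653) + c) = 1/((11175 - 2653) + 1/2701) = 1/(8522 + 1/2701) = 1/(23017923/2701) = 2701/23017923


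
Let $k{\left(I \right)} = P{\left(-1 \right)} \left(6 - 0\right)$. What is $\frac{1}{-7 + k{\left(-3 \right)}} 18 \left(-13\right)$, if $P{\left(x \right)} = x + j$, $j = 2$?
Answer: $234$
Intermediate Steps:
$P{\left(x \right)} = 2 + x$ ($P{\left(x \right)} = x + 2 = 2 + x$)
$k{\left(I \right)} = 6$ ($k{\left(I \right)} = \left(2 - 1\right) \left(6 - 0\right) = 1 \left(6 + 0\right) = 1 \cdot 6 = 6$)
$\frac{1}{-7 + k{\left(-3 \right)}} 18 \left(-13\right) = \frac{1}{-7 + 6} \cdot 18 \left(-13\right) = \frac{1}{-1} \cdot 18 \left(-13\right) = \left(-1\right) 18 \left(-13\right) = \left(-18\right) \left(-13\right) = 234$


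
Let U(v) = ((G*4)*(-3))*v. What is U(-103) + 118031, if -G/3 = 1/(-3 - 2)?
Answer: 593863/5 ≈ 1.1877e+5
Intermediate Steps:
G = ⅗ (G = -3/(-3 - 2) = -3/(-5) = -3*(-⅕) = ⅗ ≈ 0.60000)
U(v) = -36*v/5 (U(v) = (((⅗)*4)*(-3))*v = ((12/5)*(-3))*v = -36*v/5)
U(-103) + 118031 = -36/5*(-103) + 118031 = 3708/5 + 118031 = 593863/5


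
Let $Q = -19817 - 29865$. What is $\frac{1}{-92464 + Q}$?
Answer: $- \frac{1}{142146} \approx -7.035 \cdot 10^{-6}$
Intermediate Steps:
$Q = -49682$
$\frac{1}{-92464 + Q} = \frac{1}{-92464 - 49682} = \frac{1}{-142146} = - \frac{1}{142146}$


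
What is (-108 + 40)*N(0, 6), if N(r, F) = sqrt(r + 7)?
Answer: -68*sqrt(7) ≈ -179.91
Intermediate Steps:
N(r, F) = sqrt(7 + r)
(-108 + 40)*N(0, 6) = (-108 + 40)*sqrt(7 + 0) = -68*sqrt(7)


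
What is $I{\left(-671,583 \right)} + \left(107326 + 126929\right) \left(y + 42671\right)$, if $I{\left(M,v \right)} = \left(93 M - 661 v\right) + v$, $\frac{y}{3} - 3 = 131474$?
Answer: $102392881827$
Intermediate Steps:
$y = 394431$ ($y = 9 + 3 \cdot 131474 = 9 + 394422 = 394431$)
$I{\left(M,v \right)} = - 660 v + 93 M$ ($I{\left(M,v \right)} = \left(- 661 v + 93 M\right) + v = - 660 v + 93 M$)
$I{\left(-671,583 \right)} + \left(107326 + 126929\right) \left(y + 42671\right) = \left(\left(-660\right) 583 + 93 \left(-671\right)\right) + \left(107326 + 126929\right) \left(394431 + 42671\right) = \left(-384780 - 62403\right) + 234255 \cdot 437102 = -447183 + 102393329010 = 102392881827$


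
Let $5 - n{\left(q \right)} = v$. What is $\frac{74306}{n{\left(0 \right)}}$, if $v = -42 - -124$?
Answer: $- \frac{74306}{77} \approx -965.01$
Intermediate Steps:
$v = 82$ ($v = -42 + 124 = 82$)
$n{\left(q \right)} = -77$ ($n{\left(q \right)} = 5 - 82 = -77$)
$\frac{74306}{n{\left(0 \right)}} = \frac{74306}{-77} = 74306 \left(- \frac{1}{77}\right) = - \frac{74306}{77}$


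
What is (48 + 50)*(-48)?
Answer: -4704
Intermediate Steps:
(48 + 50)*(-48) = 98*(-48) = -4704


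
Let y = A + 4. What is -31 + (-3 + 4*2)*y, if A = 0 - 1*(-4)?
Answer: 9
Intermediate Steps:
A = 4 (A = 0 + 4 = 4)
y = 8 (y = 4 + 4 = 8)
-31 + (-3 + 4*2)*y = -31 + (-3 + 4*2)*8 = -31 + (-3 + 8)*8 = -31 + 5*8 = -31 + 40 = 9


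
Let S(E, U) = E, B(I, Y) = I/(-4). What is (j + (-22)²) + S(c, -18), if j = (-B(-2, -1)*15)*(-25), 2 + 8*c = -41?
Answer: 5329/8 ≈ 666.13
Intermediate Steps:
B(I, Y) = -I/4 (B(I, Y) = I*(-¼) = -I/4)
c = -43/8 (c = -¼ + (⅛)*(-41) = -¼ - 41/8 = -43/8 ≈ -5.3750)
j = 375/2 (j = (-(-1)*(-2)/4*15)*(-25) = (-1*½*15)*(-25) = -½*15*(-25) = -15/2*(-25) = 375/2 ≈ 187.50)
(j + (-22)²) + S(c, -18) = (375/2 + (-22)²) - 43/8 = (375/2 + 484) - 43/8 = 1343/2 - 43/8 = 5329/8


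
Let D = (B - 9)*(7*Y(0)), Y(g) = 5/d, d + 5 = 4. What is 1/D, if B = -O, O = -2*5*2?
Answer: -1/385 ≈ -0.0025974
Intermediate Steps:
d = -1 (d = -5 + 4 = -1)
Y(g) = -5 (Y(g) = 5/(-1) = 5*(-1) = -5)
O = -20 (O = -10*2 = -20)
B = 20 (B = -1*(-20) = 20)
D = -385 (D = (20 - 9)*(7*(-5)) = 11*(-35) = -385)
1/D = 1/(-385) = -1/385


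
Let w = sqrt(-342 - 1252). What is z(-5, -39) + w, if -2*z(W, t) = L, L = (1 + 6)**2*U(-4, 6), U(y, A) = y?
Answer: 98 + I*sqrt(1594) ≈ 98.0 + 39.925*I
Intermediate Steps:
L = -196 (L = (1 + 6)**2*(-4) = 7**2*(-4) = 49*(-4) = -196)
z(W, t) = 98 (z(W, t) = -1/2*(-196) = 98)
w = I*sqrt(1594) (w = sqrt(-1594) = I*sqrt(1594) ≈ 39.925*I)
z(-5, -39) + w = 98 + I*sqrt(1594)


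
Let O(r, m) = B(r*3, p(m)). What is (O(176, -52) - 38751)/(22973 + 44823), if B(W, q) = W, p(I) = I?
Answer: -38223/67796 ≈ -0.56379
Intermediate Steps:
O(r, m) = 3*r (O(r, m) = r*3 = 3*r)
(O(176, -52) - 38751)/(22973 + 44823) = (3*176 - 38751)/(22973 + 44823) = (528 - 38751)/67796 = -38223*1/67796 = -38223/67796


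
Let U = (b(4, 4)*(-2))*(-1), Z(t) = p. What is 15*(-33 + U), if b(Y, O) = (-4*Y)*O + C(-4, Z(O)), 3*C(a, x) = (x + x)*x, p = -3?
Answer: -2235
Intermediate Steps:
Z(t) = -3
C(a, x) = 2*x²/3 (C(a, x) = ((x + x)*x)/3 = ((2*x)*x)/3 = (2*x²)/3 = 2*x²/3)
b(Y, O) = 6 - 4*O*Y (b(Y, O) = (-4*Y)*O + (⅔)*(-3)² = -4*O*Y + (⅔)*9 = -4*O*Y + 6 = 6 - 4*O*Y)
U = -116 (U = ((6 - 4*4*4)*(-2))*(-1) = ((6 - 64)*(-2))*(-1) = -58*(-2)*(-1) = 116*(-1) = -116)
15*(-33 + U) = 15*(-33 - 116) = 15*(-149) = -2235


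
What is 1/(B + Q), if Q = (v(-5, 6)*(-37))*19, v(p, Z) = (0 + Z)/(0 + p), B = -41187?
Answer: -5/201717 ≈ -2.4787e-5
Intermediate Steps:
v(p, Z) = Z/p
Q = 4218/5 (Q = ((6/(-5))*(-37))*19 = ((6*(-⅕))*(-37))*19 = -6/5*(-37)*19 = (222/5)*19 = 4218/5 ≈ 843.60)
1/(B + Q) = 1/(-41187 + 4218/5) = 1/(-201717/5) = -5/201717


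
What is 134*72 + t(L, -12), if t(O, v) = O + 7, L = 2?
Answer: 9657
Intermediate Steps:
t(O, v) = 7 + O
134*72 + t(L, -12) = 134*72 + (7 + 2) = 9648 + 9 = 9657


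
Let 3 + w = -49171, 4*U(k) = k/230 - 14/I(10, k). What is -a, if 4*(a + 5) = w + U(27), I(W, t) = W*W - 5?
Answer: 859911251/69920 ≈ 12299.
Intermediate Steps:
I(W, t) = -5 + W² (I(W, t) = W² - 5 = -5 + W²)
U(k) = -7/190 + k/920 (U(k) = (k/230 - 14/(-5 + 10²))/4 = (k*(1/230) - 14/(-5 + 100))/4 = (k/230 - 14/95)/4 = (-14/95 + k/230)/4 = -7/190 + k/920)
w = -49174 (w = -3 - 49171 = -49174)
a = -859911251/69920 (a = -5 + (-49174 + (-7/190 + (1/920)*27))/4 = -5 + (-49174 + (-7/190 + 27/920))/4 = -5 + (-49174 - 131/17480)/4 = -5 + (¼)*(-859561651/17480) = -5 - 859561651/69920 = -859911251/69920 ≈ -12299.)
-a = -1*(-859911251/69920) = 859911251/69920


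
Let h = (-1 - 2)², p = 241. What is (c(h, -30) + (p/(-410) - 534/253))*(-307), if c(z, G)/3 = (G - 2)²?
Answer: -97742244629/103730 ≈ -9.4228e+5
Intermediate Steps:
h = 9 (h = (-3)² = 9)
c(z, G) = 3*(-2 + G)² (c(z, G) = 3*(G - 2)² = 3*(-2 + G)²)
(c(h, -30) + (p/(-410) - 534/253))*(-307) = (3*(-2 - 30)² + (241/(-410) - 534/253))*(-307) = (3*(-32)² + (241*(-1/410) - 534*1/253))*(-307) = (3*1024 + (-241/410 - 534/253))*(-307) = (3072 - 279913/103730)*(-307) = (318378647/103730)*(-307) = -97742244629/103730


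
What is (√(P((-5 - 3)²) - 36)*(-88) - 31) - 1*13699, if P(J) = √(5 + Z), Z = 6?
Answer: -13730 - 88*I*√(36 - √11) ≈ -13730.0 - 503.09*I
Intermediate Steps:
P(J) = √11 (P(J) = √(5 + 6) = √11)
(√(P((-5 - 3)²) - 36)*(-88) - 31) - 1*13699 = (√(√11 - 36)*(-88) - 31) - 1*13699 = (√(-36 + √11)*(-88) - 31) - 13699 = (-88*√(-36 + √11) - 31) - 13699 = (-31 - 88*√(-36 + √11)) - 13699 = -13730 - 88*√(-36 + √11)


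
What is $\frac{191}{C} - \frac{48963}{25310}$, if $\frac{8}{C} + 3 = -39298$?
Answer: $- \frac{94994839457}{101240} \approx -9.3831 \cdot 10^{5}$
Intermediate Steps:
$C = - \frac{8}{39301}$ ($C = \frac{8}{-3 - 39298} = \frac{8}{-39301} = 8 \left(- \frac{1}{39301}\right) = - \frac{8}{39301} \approx -0.00020356$)
$\frac{191}{C} - \frac{48963}{25310} = \frac{191}{- \frac{8}{39301}} - \frac{48963}{25310} = 191 \left(- \frac{39301}{8}\right) - \frac{48963}{25310} = - \frac{7506491}{8} - \frac{48963}{25310} = - \frac{94994839457}{101240}$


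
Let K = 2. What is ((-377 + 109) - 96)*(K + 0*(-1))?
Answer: -728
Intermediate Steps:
((-377 + 109) - 96)*(K + 0*(-1)) = ((-377 + 109) - 96)*(2 + 0*(-1)) = (-268 - 96)*(2 + 0) = -364*2 = -728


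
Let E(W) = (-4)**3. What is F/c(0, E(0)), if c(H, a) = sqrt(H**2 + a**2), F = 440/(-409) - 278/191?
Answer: -98871/2499808 ≈ -0.039551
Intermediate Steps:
E(W) = -64
F = -197742/78119 (F = 440*(-1/409) - 278*1/191 = -440/409 - 278/191 = -197742/78119 ≈ -2.5313)
F/c(0, E(0)) = -197742/(78119*sqrt(0**2 + (-64)**2)) = -197742/(78119*sqrt(0 + 4096)) = -197742/(78119*(sqrt(4096))) = -197742/78119/64 = -197742/78119*1/64 = -98871/2499808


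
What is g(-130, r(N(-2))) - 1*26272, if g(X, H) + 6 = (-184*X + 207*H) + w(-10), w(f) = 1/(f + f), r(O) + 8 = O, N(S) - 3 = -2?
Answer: -76141/20 ≈ -3807.1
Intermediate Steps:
N(S) = 1 (N(S) = 3 - 2 = 1)
r(O) = -8 + O
w(f) = 1/(2*f)
g(X, H) = -121/20 - 184*X + 207*H (g(X, H) = -6 + ((-184*X + 207*H) + (½)/(-10)) = -6 + ((-184*X + 207*H) + (½)*(-⅒)) = -6 + ((-184*X + 207*H) - 1/20) = -6 + (-1/20 - 184*X + 207*H) = -121/20 - 184*X + 207*H)
g(-130, r(N(-2))) - 1*26272 = (-121/20 - 184*(-130) + 207*(-8 + 1)) - 1*26272 = (-121/20 + 23920 + 207*(-7)) - 26272 = (-121/20 + 23920 - 1449) - 26272 = 449299/20 - 26272 = -76141/20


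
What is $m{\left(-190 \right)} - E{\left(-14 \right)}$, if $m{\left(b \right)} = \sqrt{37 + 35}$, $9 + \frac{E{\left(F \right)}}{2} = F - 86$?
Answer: $218 + 6 \sqrt{2} \approx 226.49$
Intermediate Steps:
$E{\left(F \right)} = -190 + 2 F$ ($E{\left(F \right)} = -18 + 2 \left(F - 86\right) = -18 + 2 \left(-86 + F\right) = -18 + \left(-172 + 2 F\right) = -190 + 2 F$)
$m{\left(b \right)} = 6 \sqrt{2}$ ($m{\left(b \right)} = \sqrt{72} = 6 \sqrt{2}$)
$m{\left(-190 \right)} - E{\left(-14 \right)} = 6 \sqrt{2} - \left(-190 + 2 \left(-14\right)\right) = 6 \sqrt{2} - \left(-190 - 28\right) = 6 \sqrt{2} - -218 = 6 \sqrt{2} + 218 = 218 + 6 \sqrt{2}$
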